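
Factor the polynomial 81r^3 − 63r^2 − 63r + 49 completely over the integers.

(9r − 7)(9r^2 − 7)

Group as (81r^3 − 63r) + (−63r^2 + 49) = 9r(9r^2 − 7) − 7(9r^2 − 7).
Both groups share the factor (9r^2 − 7).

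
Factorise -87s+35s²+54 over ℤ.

(5s-6)(7s-9)

Need a pair with product 35·54 = 1890 and sum -87: that's -42 and -45.
Split the middle term: 35s²-42s - 45s+54 = 7s(5s-6) - 9(5s-6).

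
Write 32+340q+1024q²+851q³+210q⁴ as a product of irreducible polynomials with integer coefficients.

By the rational root theorem, q = -2 is a root, so (q+2) is a factor; dividing leaves 210q³+431q²+162q+16.
Continuing, q = -8/5 is a root, so (5q+8) is a factor; dividing leaves 42q²+19q+2.
The remaining quadratic factors as (7q+2)(6q+1).

(5q+8)(6q+1)(7q+2)(q+2)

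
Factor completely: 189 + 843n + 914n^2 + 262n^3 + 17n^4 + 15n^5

(3n + 1)(5n + 9)(n + 1)(n^2 − 2n + 21)

Trying the rational-root candidates, n = −1 is a root, so (n + 1) divides it; the quotient is 15n^4 + 2n^3 + 260n^2 + 654n + 189.
Continuing, n = −9/5 is a root, giving the factor (5n + 9) and quotient 3n^3 − 5n^2 + 61n + 21.
Continuing, n = −1/3 is a root, so (3n + 1) is a factor; dividing leaves n^2 − 2n + 21.
The quadratic n^2 − 2n + 21 has discriminant −80 < 0 and is irreducible over ℤ.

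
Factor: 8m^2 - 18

Factor out 2, leaving 4m^2 - 9, which is a difference of two squares.

2(2m + 3)(2m - 3)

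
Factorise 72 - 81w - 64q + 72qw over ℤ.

Group as (72qw - 64q) + (-81w + 72) = 8q(9w - 8) - 9(9w - 8).
Both groups share the factor (9w - 8).

(8q - 9)(9w - 8)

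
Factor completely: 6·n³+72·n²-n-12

Group as (6·n³-n) + (72·n²-12) = n·(6·n²-1) + 12·(6·n²-1).
Both groups share the factor (6·n²-1).

(n+12)·(6·n²-1)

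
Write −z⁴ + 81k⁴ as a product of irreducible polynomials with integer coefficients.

(3k + z)(3k − z)(9k² + z²)

(3k)⁴ − (z)⁴ = ((3k)² − (z)²)((3k)² + (z)²); the first factor splits again, the second (9k² + z²) is irreducible.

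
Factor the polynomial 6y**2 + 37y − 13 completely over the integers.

Need a pair with product 6·(−13) = −78 and sum 37: that's 39 and −2.
Split the middle term: 6y**2 + 39y − 2y − 13 = 3y(2y + 13) − (2y + 13).

(2y + 13)(3y − 1)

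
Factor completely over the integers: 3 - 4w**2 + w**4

(w + 1)(w - 1)(w**2 - 3)

Substitute u = w**2 to get a quadratic in u, then factor.
w**2 - 1 is a difference of squares.
w**2 - 3 is irreducible over ℤ (3 is not a perfect square).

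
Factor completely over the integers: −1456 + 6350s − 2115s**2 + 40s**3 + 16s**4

(4s − 1)(4s − 13)(s + 14)(s − 8)

Testing divisors of the constant over divisors of the leading coefficient, s = −14 is a root, so (s + 14) divides it; the quotient is 16s**3 − 184s**2 + 461s − 104.
Then s = 8 is a root, giving the factor (s − 8) and quotient 16s**2 − 56s + 13.
The remaining quadratic factors as (4s − 1)(4s − 13).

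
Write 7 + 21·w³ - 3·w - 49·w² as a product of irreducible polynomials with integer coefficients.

Group as (21·w³ - 3·w) + (-49·w² + 7) = 3·w·(7·w² - 1) - 7·(7·w² - 1).
Both groups share the factor (7·w² - 1).

(3·w - 7)·(7·w² - 1)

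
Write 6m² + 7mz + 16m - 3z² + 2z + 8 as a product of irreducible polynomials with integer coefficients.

Group: 2m(3m - z + 2) + (3z + 4)(3m - z + 2); both groups contain (3m - z + 2).

(2m + 3z + 4)(3m - z + 2)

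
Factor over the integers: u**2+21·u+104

Two integers with product 104 and sum 21 are 13 and 8.

(u+13)·(u+8)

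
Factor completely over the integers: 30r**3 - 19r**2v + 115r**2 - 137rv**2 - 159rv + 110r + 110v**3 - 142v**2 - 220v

Group: r(30r**2 + 41rv + 115r - 55v**2 + 71v + 110) - 2v(30r**2 + 41rv + 115r - 55v**2 + 71v + 110); both groups contain (30r**2 + 41rv + 115r - 55v**2 + 71v + 110), so (r - 2v) is a factor with cofactor 30r**2 + 41rv + 115r - 55v**2 + 71v + 110.
The cofactor groups again: 30r**2 + 41rv + 115r - 55v**2 + 71v + 110 = 5r(6r - 5v + 11) + (11v + 10)(6r - 5v + 11); both groups contain (6r - 5v + 11), giving (5r + 11v + 10)(6r - 5v + 11).

(5r + 11v + 10)(6r - 5v + 11)(r - 2v)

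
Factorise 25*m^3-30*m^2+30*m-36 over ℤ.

(5*m-6)*(5*m^2+6)

Group as (25*m^3+30*m) + (-30*m^2-36) = 5*m*(5*m^2+6) - 6*(5*m^2+6).
Both groups share the factor (5*m^2+6).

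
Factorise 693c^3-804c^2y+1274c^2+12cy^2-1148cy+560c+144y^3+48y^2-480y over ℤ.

Group: 7c(99c^2-30cy+182c-24y^2-8y+80) - 6y(99c^2-30cy+182c-24y^2-8y+80); both groups contain (99c^2-30cy+182c-24y^2-8y+80), so (7c-6y) is a factor with cofactor 99c^2-30cy+182c-24y^2-8y+80.
The cofactor groups again: 99c^2-30cy+182c-24y^2-8y+80 = 11c(9c-6y+10) + (4y+8)(9c-6y+10); both groups contain (9c-6y+10), giving (11c+4y+8)(9c-6y+10).

(11c+4y+8)(7c-6y)(9c-6y+10)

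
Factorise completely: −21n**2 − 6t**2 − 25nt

Group: −3n(7n + 6t) − t(7n + 6t); both groups contain (7n + 6t).

−(3n + t)(7n + 6t)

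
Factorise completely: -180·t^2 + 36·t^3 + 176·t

Pull out the common factor 4·t, then factor the remaining trinomial.

4·t·(3·t - 11)·(3·t - 4)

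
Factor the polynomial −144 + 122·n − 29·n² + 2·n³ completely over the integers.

(2·n − 9)·(n − 2)·(n − 8)

Among the possible rational roots, n = 9/2 is a root, giving the factor (2·n − 9) and quotient n² − 10·n + 16.
The remaining quadratic factors as (n − 8)(n − 2).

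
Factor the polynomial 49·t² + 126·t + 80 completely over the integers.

Need a pair with product 49·80 = 3920 and sum 126: that's 70 and 56.
Split the middle term: 49·t² + 70·t + 56·t + 80 = 7·t·(7·t + 10) + 8·(7·t + 10).

(7·t + 10)·(7·t + 8)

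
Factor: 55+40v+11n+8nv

(8v+11)(n+5)

Group as (8nv+11n) + (40v+55) = n(8v+11) + 5(8v+11).
Both groups share the factor (8v+11).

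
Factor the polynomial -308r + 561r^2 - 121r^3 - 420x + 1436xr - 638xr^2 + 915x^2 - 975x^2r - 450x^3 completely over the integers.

Group: 15x(-30x^2 - 43xr + 61x - 11r^2 + 51r - 28) + 11r(-30x^2 - 43xr + 61x - 11r^2 + 51r - 28); both groups contain (-30x^2 - 43xr + 61x - 11r^2 + 51r - 28), so (15x + 11r) is a factor with cofactor -30x^2 - 43xr + 61x - 11r^2 + 51r - 28.
The cofactor groups again: -30x^2 - 43xr + 61x - 11r^2 + 51r - 28 = -10x(3x + r - 4) + (-11r + 7)(3x + r - 4); both groups contain (3x + r - 4), giving -(10x + 11r - 7)(3x + r - 4).

-(10x + 11r - 7)(15x + 11r)(3x + r - 4)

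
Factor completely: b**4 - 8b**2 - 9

Substitute u = b**2 to get a quadratic in u, then factor.
b**2 - 9 is a difference of squares.
b**2 + 1 is irreducible over ℤ (sum of squares).

(b + 3)(b - 3)(b**2 + 1)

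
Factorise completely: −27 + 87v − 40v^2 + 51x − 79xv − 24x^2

−(8x + 5v − 9)(3x + 8v − 3)

Group: −3x(8x + 5v − 9) + (−8v + 3)(8x + 5v − 9); both groups contain (8x + 5v − 9).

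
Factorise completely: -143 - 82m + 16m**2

(2m - 13)(8m + 11)

Need a pair with product 16·(-143) = -2288 and sum -82: that's -104 and 22.
Split the middle term: 16m**2 - 104m + 22m - 143 = 8m(2m - 13) + 11(2m - 13).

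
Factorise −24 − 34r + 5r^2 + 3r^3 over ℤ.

Trying the rational-root candidates, r = −2/3 is a root, giving the factor (3r + 2) and quotient r^2 + r − 12.
The remaining quadratic factors as (r − 3)(r + 4).

(3r + 2)(r + 4)(r − 3)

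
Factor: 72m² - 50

2(6m + 5)(6m - 5)

Every term has a factor of 2. Then 36m² - 25 = (6m)² − (5)².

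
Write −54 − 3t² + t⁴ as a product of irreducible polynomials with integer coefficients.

(t + 3)(t − 3)(t² + 6)

Substitute u = t² to get a quadratic in u, then factor.
t² + 6 is irreducible over ℤ (always positive, so no real roots).
t² − 9 is a difference of squares.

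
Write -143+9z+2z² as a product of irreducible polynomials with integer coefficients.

Need a pair with product 2·(-143) = -286 and sum 9: that's 22 and -13.
Split the middle term: 2z²+22z - 13z-143 = 2z(z+11) - 13(z+11).

(2z-13)(z+11)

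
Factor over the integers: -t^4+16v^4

Write as (4v^2)² − (t^2)², then factor 4v^2-t^2 once more.

(2v-t)(2v+t)(4v^2+t^2)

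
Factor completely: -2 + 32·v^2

2·(4·v + 1)·(4·v - 1)

Factor out 2, leaving 16·v^2 - 1, which is a difference of two squares.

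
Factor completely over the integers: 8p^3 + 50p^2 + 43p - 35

(2p - 1)(4p + 7)(p + 5)

By the rational root theorem, p = -5 is a root, so (p + 5) is a factor; dividing leaves 8p^2 + 10p - 7.
The remaining quadratic factors as (4p + 7)(2p - 1).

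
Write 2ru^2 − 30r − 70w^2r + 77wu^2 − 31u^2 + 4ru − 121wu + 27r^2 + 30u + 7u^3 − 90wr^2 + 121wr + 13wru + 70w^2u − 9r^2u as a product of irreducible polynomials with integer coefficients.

Group: r(−70w^2 − 90wr − 77wu + 121w − 9ru + 27r − 7u^2 + 31u − 30) − u(−70w^2 − 90wr − 77wu + 121w − 9ru + 27r − 7u^2 + 31u − 30); both groups contain (−70w^2 − 90wr − 77wu + 121w − 9ru + 27r − 7u^2 + 31u − 30), so (r − u) is a factor with cofactor −70w^2 − 90wr − 77wu + 121w − 9ru + 27r − 7u^2 + 31u − 30.
The cofactor groups again: −70w^2 − 90wr − 77wu + 121w − 9ru + 27r − 7u^2 + 31u − 30 = −7w(10w + u − 3) + (−9r − 7u + 10)(10w + u − 3); both groups contain (10w + u − 3), giving −(7w + 9r + 7u − 10)(10w + u − 3).

−(7w + 9r + 7u − 10)(r − u)(10w + u − 3)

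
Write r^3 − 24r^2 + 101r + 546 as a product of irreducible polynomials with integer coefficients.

(r + 3)(r − 13)(r − 14)

Among the possible rational roots, r = −3 is a root, so (r + 3) divides it; the quotient is r^2 − 27r + 182.
The remaining quadratic factors as (r − 13)(r − 14).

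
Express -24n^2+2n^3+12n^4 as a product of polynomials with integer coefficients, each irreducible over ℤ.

Pull out the common factor 2n^2, then factor the remaining trinomial.

2n^2(2n+3)(3n-4)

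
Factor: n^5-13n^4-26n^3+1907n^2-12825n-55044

(n+11)(n+3)(n-12)(n^2-15n+139)

Testing divisors of the constant over divisors of the leading coefficient, n = 12 is a root, giving the factor (n-12) and quotient n^4-n^3-38n^2+1451n+4587.
Continuing, n = -11 is a root, so (n+11) divides it; the quotient is n^3-12n^2+94n+417.
Next, n = -3 is a root, so (n+3) is a factor; dividing leaves n^2-15n+139.
The quadratic n^2-15n+139 has discriminant -331 < 0 and is irreducible over ℤ.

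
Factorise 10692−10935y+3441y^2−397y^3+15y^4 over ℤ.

(3y−11)(5y−9)(y−12)(y−9)

Testing divisors of the constant over divisors of the leading coefficient, y = 11/3 is a root, so (3y−11) divides it; the quotient is 5y^3−114y^2+729y−972.
Next, y = 12 is a root, so (y−12) divides it; the quotient is 5y^2−54y+81.
The remaining quadratic factors as (y−9)(5y−9).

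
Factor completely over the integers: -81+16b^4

Difference of squares twice: with A = 2b and B = 3, A⁴ − B⁴ = (A² − B²)(A² + B²), and A² − B² factors again.

(2b+3)(2b-3)(4b^2+9)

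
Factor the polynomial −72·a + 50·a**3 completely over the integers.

2·a·(5·a + 6)·(5·a − 6)

Every term has a factor of 2·a. Then 25·a**2 − 36 = (5·a)² − (6)².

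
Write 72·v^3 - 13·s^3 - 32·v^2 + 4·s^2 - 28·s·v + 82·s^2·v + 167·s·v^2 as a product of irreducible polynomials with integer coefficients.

-(13·s + 9·v - 4)·(s + v)·(s - 8·v)

Group: s·(-13·s^2 - 22·s·v + 4·s - 9·v^2 + 4·v) - 8·v·(-13·s^2 - 22·s·v + 4·s - 9·v^2 + 4·v); both groups contain (-13·s^2 - 22·s·v + 4·s - 9·v^2 + 4·v), so (s - 8·v) is a factor with cofactor -13·s^2 - 22·s·v + 4·s - 9·v^2 + 4·v.
The cofactor groups again: -13·s^2 - 22·s·v + 4·s - 9·v^2 + 4·v = -s·(13·s + 9·v - 4) - v·(13·s + 9·v - 4); both groups contain (13·s + 9·v - 4), giving -(s + v)·(13·s + 9·v - 4).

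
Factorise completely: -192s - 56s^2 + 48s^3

8s(2s + 3)(3s - 8)

Pull out the common factor 8s, then factor the remaining trinomial.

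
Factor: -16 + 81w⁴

Difference of squares twice: with A = 3w and B = 2, A⁴ − B⁴ = (A² − B²)(A² + B²), and A² − B² factors again.

(3w + 2)(3w - 2)(9w² + 4)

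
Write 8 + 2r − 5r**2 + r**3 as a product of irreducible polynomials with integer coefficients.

By the rational root theorem, r = 4 is a root, giving the factor (r − 4) and quotient r**2 − r − 2.
The remaining quadratic factors as (r − 2)(r + 1).

(r + 1)(r − 2)(r − 4)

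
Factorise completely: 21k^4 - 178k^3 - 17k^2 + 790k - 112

(3k - 7)(7k - 1)(k + 2)(k - 8)

Testing divisors of the constant over divisors of the leading coefficient, k = -2 is a root, so (k + 2) is a factor; dividing leaves 21k^3 - 220k^2 + 423k - 56.
Continuing, k = 8 is a root, so (k - 8) is a factor; dividing leaves 21k^2 - 52k + 7.
The remaining quadratic factors as (3k - 7)(7k - 1).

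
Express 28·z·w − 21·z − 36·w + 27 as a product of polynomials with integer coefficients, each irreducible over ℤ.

(4·w − 3)·(7·z − 9)

Group as (28·z·w − 21·z) + (−36·w + 27) = 7·z·(4·w − 3) − 9·(4·w − 3).
Both groups share the factor (4·w − 3).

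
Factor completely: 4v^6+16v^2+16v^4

4v^2(v^2+2)^2

Factor out 4v^2 first: what remains is v^4+4v^2+4.
Recognize a perfect-square trinomial with the parts 2 and v^2.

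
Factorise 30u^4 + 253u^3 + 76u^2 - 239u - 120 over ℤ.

Among the possible rational roots, u = -5/6 is a root, so (6u + 5) divides it; the quotient is 5u^3 + 38u^2 - 19u - 24.
Continuing, u = -3/5 is a root, so (5u + 3) is a factor; dividing leaves u^2 + 7u - 8.
The remaining quadratic factors as (u + 8)(u - 1).

(5u + 3)(6u + 5)(u + 8)(u - 1)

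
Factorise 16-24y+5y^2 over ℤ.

Need a pair with product 5·16 = 80 and sum -24: that's -20 and -4.
Split the middle term: 5y^2-20y - 4y+16 = 5y(y-4) - 4(y-4).

(5y-4)(y-4)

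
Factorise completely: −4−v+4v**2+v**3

Trying the rational-root candidates, v = −1 is a root, so (v+1) divides it; the quotient is v**2+3v−4.
The remaining quadratic factors as (v−1)(v+4).

(v+1)(v+4)(v−1)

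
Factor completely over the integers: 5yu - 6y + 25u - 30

(5u - 6)(y + 5)

Group as (5yu - 6y) + (25u - 30) = y(5u - 6) + 5(5u - 6).
Both groups share the factor (5u - 6).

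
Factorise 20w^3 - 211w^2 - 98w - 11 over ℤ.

By the rational root theorem, w = -1/5 is a root, so (5w + 1) divides it; the quotient is 4w^2 - 43w - 11.
The remaining quadratic factors as (w - 11)(4w + 1).

(4w + 1)(5w + 1)(w - 11)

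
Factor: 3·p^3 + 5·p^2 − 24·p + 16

(3·p − 4)·(p + 4)·(p − 1)

Among the possible rational roots, p = 1 is a root, so (p − 1) divides it; the quotient is 3·p^2 + 8·p − 16.
The remaining quadratic factors as (p + 4)(3·p − 4).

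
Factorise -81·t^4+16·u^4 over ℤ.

(2·u-3·t)·(2·u+3·t)·(4·u^2+9·t^2)

Write as (4·u^2)² − (9·t^2)², then factor 4·u^2-9·t^2 once more.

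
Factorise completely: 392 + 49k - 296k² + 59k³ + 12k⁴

Among the possible rational roots, k = 7/3 is a root, so (3k - 7) divides it; the quotient is 4k³ + 29k² - 31k - 56.
Then k = 7/4 is a root, giving the factor (4k - 7) and quotient k² + 9k + 8.
The remaining quadratic factors as (k + 8)(k + 1).

(3k - 7)(4k - 7)(k + 1)(k + 8)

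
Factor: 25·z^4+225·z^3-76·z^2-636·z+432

Among the possible rational roots, z = -9 is a root, so (z+9) divides it; the quotient is 25·z^3-76·z+48.
Continuing, z = 6/5 is a root, so (5·z-6) is a factor; dividing leaves 5·z^2+6·z-8.
The remaining quadratic factors as (5·z-4)(z+2).

(5·z-4)·(5·z-6)·(z+2)·(z+9)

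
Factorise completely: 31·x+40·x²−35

(5·x+7)·(8·x−5)

Need a pair with product 40·(−35) = −1400 and sum 31: that's −25 and 56.
Split the middle term: 40·x²−25·x + 56·x−35 = 5·x·(8·x−5) + 7·(8·x−5).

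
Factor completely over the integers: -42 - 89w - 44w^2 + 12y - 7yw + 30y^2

(3y - 4w - 3)(10y + 11w + 14)

Group: 10y(3y - 4w - 3) + (11w + 14)(3y - 4w - 3); both groups contain (3y - 4w - 3).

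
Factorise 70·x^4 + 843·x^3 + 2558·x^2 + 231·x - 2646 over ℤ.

By the rational root theorem, x = -7/5 is a root, so (5·x + 7) divides it; the quotient is 14·x^3 + 149·x^2 + 303·x - 378.
Continuing, x = -9/2 is a root, giving the factor (2·x + 9) and quotient 7·x^2 + 43·x - 42.
The remaining quadratic factors as (x + 7)(7·x - 6).

(2·x + 9)·(5·x + 7)·(7·x - 6)·(x + 7)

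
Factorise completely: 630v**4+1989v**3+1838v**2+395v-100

By the rational root theorem, v = -5/6 is a root, giving the factor (6v+5) and quotient 105v**3+244v**2+103v-20.
Next, v = -4/5 is a root, so (5v+4) divides it; the quotient is 21v**2+32v-5.
The remaining quadratic factors as (7v-1)(3v+5).

(3v+5)(5v+4)(6v+5)(7v-1)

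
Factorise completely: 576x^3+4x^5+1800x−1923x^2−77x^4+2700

(4x+3)(x−5)(x−6)(x^2−9x+30)

Among the possible rational roots, x = 6 is a root, so (x−6) is a factor; dividing leaves 4x^4−53x^3+258x^2−375x−450.
Then x = 5 is a root, so (x−5) is a factor; dividing leaves 4x^3−33x^2+93x+90.
Next, x = −3/4 is a root, so (4x+3) divides it; the quotient is x^2−9x+30.
The quadratic x^2−9x+30 has discriminant −39 < 0 and is irreducible over ℤ.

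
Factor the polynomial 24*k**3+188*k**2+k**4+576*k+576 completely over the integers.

(k+12)*(k+2)*(k+4)*(k+6)

Trying the rational-root candidates, k = −12 is a root, so (k+12) divides it; the quotient is k**3+12*k**2+44*k+48.
Next, k = −4 is a root, so (k+4) is a factor; dividing leaves k**2+8*k+12.
The remaining quadratic factors as (k+2)(k+6).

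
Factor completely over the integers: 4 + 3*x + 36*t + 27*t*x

(3*x + 4)*(9*t + 1)

Group as (27*t*x + 36*t) + (3*x + 4) = 9*t*(3*x + 4) + (3*x + 4).
Both groups share the factor (3*x + 4).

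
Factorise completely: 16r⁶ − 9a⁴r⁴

−r⁴(3a² + 4r)(3a² − 4r)

Pull out the common factor r⁴, leaving −9a⁴ + 16r².
Recognize a difference of squares with the parts 4r and 3a².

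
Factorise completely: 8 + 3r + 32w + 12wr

(3r + 8)(4w + 1)

Group as (12wr + 32w) + (3r + 8) = 4w(3r + 8) + (3r + 8).
Both groups share the factor (3r + 8).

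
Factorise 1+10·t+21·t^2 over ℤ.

(3·t+1)·(7·t+1)

Need a pair with product 21·1 = 21 and sum 10: that's 7 and 3.
Split the middle term: 21·t^2+7·t + 3·t+1 = 7·t·(3·t+1) + (3·t+1).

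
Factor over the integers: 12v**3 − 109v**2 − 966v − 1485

Among the possible rational roots, v = −11/3 is a root, so (3v + 11) is a factor; dividing leaves 4v**2 − 51v − 135.
The remaining quadratic factors as (v − 15)(4v + 9).

(3v + 11)(4v + 9)(v − 15)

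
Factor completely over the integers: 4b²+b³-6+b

Trying the rational-root candidates, b = -3 is a root, so (b+3) divides it; the quotient is b²+b-2.
The remaining quadratic factors as (b+2)(b-1).

(b+2)(b+3)(b-1)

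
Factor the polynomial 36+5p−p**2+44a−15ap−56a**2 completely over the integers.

Group: −8a(7a+p−9) + (−p−4)(7a+p−9); both groups contain (7a+p−9).

−(7a+p−9)(8a+p+4)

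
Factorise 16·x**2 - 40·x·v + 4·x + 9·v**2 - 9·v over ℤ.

Group: 4·x·(4·x - 9·v) + (-v + 1)·(4·x - 9·v); both groups contain (4·x - 9·v).

(4·x - 9·v)·(4·x - v + 1)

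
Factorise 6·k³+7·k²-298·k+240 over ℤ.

Testing divisors of the constant over divisors of the leading coefficient, k = 6 is a root, giving the factor (k-6) and quotient 6·k²+43·k-40.
The remaining quadratic factors as (k+8)(6·k-5).

(6·k-5)·(k+8)·(k-6)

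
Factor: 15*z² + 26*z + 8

Need a pair with product 15·8 = 120 and sum 26: that's 6 and 20.
Split the middle term: 15*z² + 6*z + 20*z + 8 = 3*z*(5*z + 2) + 4*(5*z + 2).

(3*z + 4)*(5*z + 2)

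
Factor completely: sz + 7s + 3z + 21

(s + 3)(z + 7)

Group as (sz + 7s) + (3z + 21) = s(z + 7) + 3(z + 7).
Both groups share the factor (z + 7).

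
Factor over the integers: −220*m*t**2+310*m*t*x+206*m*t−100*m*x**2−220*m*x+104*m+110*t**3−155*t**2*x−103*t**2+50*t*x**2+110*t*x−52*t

Group: 10*t*(−22*m*t+20*m*x−8*m+11*t**2−10*t*x+4*t) + (−5*x−13)*(−22*m*t+20*m*x−8*m+11*t**2−10*t*x+4*t); both groups contain (−22*m*t+20*m*x−8*m+11*t**2−10*t*x+4*t), so (10*t−5*x−13) is a factor with cofactor −22*m*t+20*m*x−8*m+11*t**2−10*t*x+4*t.
The cofactor groups again: −22*m*t+20*m*x−8*m+11*t**2−10*t*x+4*t = −2*m*(11*t−10*x+4) + t*(11*t−10*x+4); both groups contain (11*t−10*x+4), giving −(2*m−t)*(11*t−10*x+4).

−(10*t−5*x−13)*(11*t−10*x+4)*(2*m−t)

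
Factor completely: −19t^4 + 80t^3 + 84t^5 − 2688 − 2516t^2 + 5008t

Among the possible rational roots, t = 8/7 is a root, so (7t − 8) is a factor; dividing leaves 12t^4 + 11t^3 + 24t^2 − 332t + 336.
Next, t = 7/4 is a root, so (4t − 7) divides it; the quotient is 3t^3 + 8t^2 + 20t − 48.
Then t = 4/3 is a root, giving the factor (3t − 4) and quotient t^2 + 4t + 12.
The quadratic t^2 + 4t + 12 has discriminant −32 < 0 and is irreducible over ℤ.

(3t − 4)(4t − 7)(7t − 8)(t^2 + 4t + 12)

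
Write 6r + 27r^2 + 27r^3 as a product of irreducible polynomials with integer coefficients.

Pull out the common factor 3r, then factor the remaining trinomial.

3r(3r + 1)(3r + 2)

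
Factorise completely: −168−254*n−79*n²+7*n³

(7*n+12)*(n+1)*(n−14)

Trying the rational-root candidates, n = −1 is a root, so (n+1) is a factor; dividing leaves 7*n²−86*n−168.
The remaining quadratic factors as (7*n+12)(n−14).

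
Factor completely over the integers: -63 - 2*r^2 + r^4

Substitute u = r^2 to get a quadratic in u, then factor.
r^2 + 7 is irreducible over ℤ (always positive, so no real roots).
r^2 - 9 is a difference of squares.

(r + 3)*(r - 3)*(r^2 + 7)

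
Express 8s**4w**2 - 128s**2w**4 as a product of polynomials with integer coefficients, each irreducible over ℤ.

8s**2w**2(s + 4w)(s - 4w)

Pull out the common factor 8s**2w**2; s**2 - 16w**2 is a difference of squares.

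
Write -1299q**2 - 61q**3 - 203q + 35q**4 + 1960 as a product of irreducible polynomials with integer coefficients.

Trying the rational-root candidates, q = -7/5 is a root, giving the factor (5q + 7) and quotient 7q**3 - 22q**2 - 229q + 280.
Then q = 8/7 is a root, so (7q - 8) is a factor; dividing leaves q**2 - 2q - 35.
The remaining quadratic factors as (q - 7)(q + 5).

(5q + 7)(7q - 8)(q + 5)(q - 7)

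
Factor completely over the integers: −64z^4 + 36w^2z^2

4z^2(3w + 4z)(3w − 4z)

Pull out the common factor 4z^2; 9w^2 − 16z^2 is a difference of squares.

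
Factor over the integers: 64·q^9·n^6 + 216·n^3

Pull out the common factor 8·n^3, leaving 8·q^9·n^3 + 27.
Recognize a sum of cubes with the parts 2·q^3·n and 3.

8·n^3·(2·q^3·n + 3)·(4·q^6·n^2 - 6·q^3·n + 9)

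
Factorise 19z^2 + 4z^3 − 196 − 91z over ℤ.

Testing divisors of the constant over divisors of the leading coefficient, z = −7/4 is a root, so (4z + 7) is a factor; dividing leaves z^2 + 3z − 28.
The remaining quadratic factors as (z − 4)(z + 7).

(4z + 7)(z + 7)(z − 4)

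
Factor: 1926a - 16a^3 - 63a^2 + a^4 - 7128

Testing divisors of the constant over divisors of the leading coefficient, a = 6 is a root, giving the factor (a - 6) and quotient a^3 - 10a^2 - 123a + 1188.
Next, a = 9 is a root, giving the factor (a - 9) and quotient a^2 - a - 132.
The remaining quadratic factors as (a - 12)(a + 11).

(a + 11)(a - 12)(a - 6)(a - 9)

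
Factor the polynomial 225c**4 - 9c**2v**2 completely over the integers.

Every term has a factor of 9c**2. Then 25c**2 - v**2 = (5c)² − (v)².

9c**2(5c + v)(5c - v)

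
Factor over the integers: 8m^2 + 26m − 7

Need a pair with product 8·(−7) = −56 and sum 26: that's 28 and −2.
Split the middle term: 8m^2 + 28m − 2m − 7 = 4m(2m + 7) − (2m + 7).

(2m + 7)(4m − 1)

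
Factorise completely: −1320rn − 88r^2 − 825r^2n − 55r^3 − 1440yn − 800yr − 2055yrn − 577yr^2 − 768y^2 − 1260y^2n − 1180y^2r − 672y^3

Group: 8y(−84y^2 − 137yr − 96y − 55r^2 − 88r) + (r + 15n)(−84y^2 − 137yr − 96y − 55r^2 − 88r); both groups contain (−84y^2 − 137yr − 96y − 55r^2 − 88r), so (8y + r + 15n) is a factor with cofactor −84y^2 − 137yr − 96y − 55r^2 − 88r.
The cofactor groups again: −84y^2 − 137yr − 96y − 55r^2 − 88r = −12y(7y + 5r + 8) − 11r(7y + 5r + 8); both groups contain (7y + 5r + 8), giving −(12y + 11r)(7y + 5r + 8).

−(12y + 11r)(8y + r + 15n)(7y + 5r + 8)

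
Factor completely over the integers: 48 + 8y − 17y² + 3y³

(3y + 4)(y − 3)(y − 4)

Testing divisors of the constant over divisors of the leading coefficient, y = 3 is a root, giving the factor (y − 3) and quotient 3y² − 8y − 16.
The remaining quadratic factors as (y − 4)(3y + 4).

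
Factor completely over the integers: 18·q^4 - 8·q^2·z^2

2·q^2·(3·q + 2·z)·(3·q - 2·z)

Pull out the common factor 2·q^2; 9·q^2 - 4·z^2 is a difference of squares.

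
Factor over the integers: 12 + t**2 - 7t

Two integers with product 12 and sum -7 are -4 and -3.

(t - 3)(t - 4)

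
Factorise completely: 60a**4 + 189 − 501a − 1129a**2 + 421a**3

Testing divisors of the constant over divisors of the leading coefficient, a = 7/3 is a root, so (3a − 7) is a factor; dividing leaves 20a**3 + 187a**2 + 60a − 27.
Next, a = 1/4 is a root, giving the factor (4a − 1) and quotient 5a**2 + 48a + 27.
The remaining quadratic factors as (a + 9)(5a + 3).

(3a − 7)(4a − 1)(5a + 3)(a + 9)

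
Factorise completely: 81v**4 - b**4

Difference of squares twice: with A = 3v and B = b, A⁴ − B⁴ = (A² − B²)(A² + B²), and A² − B² factors again.

(3v - b)(3v + b)(9v**2 + b**2)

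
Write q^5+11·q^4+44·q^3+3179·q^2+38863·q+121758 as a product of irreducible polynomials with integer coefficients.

(q+13)·(q+6)·(q+7)·(q^2-15·q+223)

Among the possible rational roots, q = -6 is a root, so (q+6) is a factor; dividing leaves q^4+5·q^3+14·q^2+3095·q+20293.
Continuing, q = -13 is a root, so (q+13) is a factor; dividing leaves q^3-8·q^2+118·q+1561.
Then q = -7 is a root, giving the factor (q+7) and quotient q^2-15·q+223.
The quadratic q^2-15·q+223 has discriminant -667 < 0 and is irreducible over ℤ.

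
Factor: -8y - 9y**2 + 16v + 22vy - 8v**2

Group: -2v(4v - 9y - 8) + y(4v - 9y - 8); both groups contain (4v - 9y - 8).

-(2v - y)(4v - 9y - 8)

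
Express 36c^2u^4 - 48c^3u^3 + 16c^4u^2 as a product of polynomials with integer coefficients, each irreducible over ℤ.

4c^2u^2(2c - 3u)^2

Every term has a factor of 4c^2u^2; factoring it out leaves 4c^2 - 12cu + 9u^2.
Recognize a perfect-square trinomial with the parts 2c and 3u.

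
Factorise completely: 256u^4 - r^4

(4u - r)(4u + r)(16u^2 + r^2)

Write as (16u^2)² − (r^2)², then factor 16u^2 - r^2 once more.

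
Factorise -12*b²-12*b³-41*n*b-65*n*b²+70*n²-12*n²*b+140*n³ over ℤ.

Group: 2*n*(70*n²-41*n*b-12*b²) + (b+1)*(70*n²-41*n*b-12*b²); both groups contain (70*n²-41*n*b-12*b²), so (2*n+b+1) is a factor with cofactor 70*n²-41*n*b-12*b².
The cofactor groups again: 70*n²-41*n*b-12*b² = 5*n*(14*n+3*b) - 4*b*(14*n+3*b); both groups contain (14*n+3*b), giving (5*n-4*b)*(14*n+3*b).

(5*n-4*b)*(14*n+3*b)*(2*n+b+1)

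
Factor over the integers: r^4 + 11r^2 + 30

(r^2 + 5)(r^2 + 6)

Substitute u = r^2 to get a quadratic in u, then factor.
r^2 + 6 is irreducible over ℤ (always positive, so no real roots).
r^2 + 5 is irreducible over ℤ (always positive, so no real roots).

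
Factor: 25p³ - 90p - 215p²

5p(5p + 2)(p - 9)

Pull out the common factor 5p, then factor the remaining trinomial.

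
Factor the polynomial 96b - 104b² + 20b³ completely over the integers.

Pull out the common factor 4b, then factor the remaining trinomial.

4b(5b - 6)(b - 4)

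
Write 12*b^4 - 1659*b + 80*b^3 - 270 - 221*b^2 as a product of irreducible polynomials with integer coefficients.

(2*b - 9)*(6*b + 1)*(b + 5)*(b + 6)

Trying the rational-root candidates, b = 9/2 is a root, so (2*b - 9) is a factor; dividing leaves 6*b^3 + 67*b^2 + 191*b + 30.
Next, b = -5 is a root, so (b + 5) divides it; the quotient is 6*b^2 + 37*b + 6.
The remaining quadratic factors as (b + 6)(6*b + 1).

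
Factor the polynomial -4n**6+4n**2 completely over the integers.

-4n**2(n+1)(n-1)(n**2+1)

Every term has a factor of 4n**2; factoring it out leaves -n**4+1.
Recognize a difference of squares with the parts 1 and n**2.
-n**2+1 is again a difference of squares: (-n+1)(n+1).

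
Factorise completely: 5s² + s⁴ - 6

Substitute u = s² to get a quadratic in u, then factor.
s² + 6 is irreducible over ℤ (always positive, so no real roots).
s² - 1 is a difference of squares.

(s + 1)(s - 1)(s² + 6)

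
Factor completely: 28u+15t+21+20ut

Group as (20ut+28u) + (15t+21) = 4u(5t+7) + 3(5t+7).
Both groups share the factor (5t+7).

(4u+3)(5t+7)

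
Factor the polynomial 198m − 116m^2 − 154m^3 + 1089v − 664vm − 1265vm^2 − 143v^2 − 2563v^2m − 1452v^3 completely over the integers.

Group: 12v(−121v^2 − 143vm + 99v − 22m^2 + 18m) + (7m + 11)(−121v^2 − 143vm + 99v − 22m^2 + 18m); both groups contain (−121v^2 − 143vm + 99v − 22m^2 + 18m), so (12v + 7m + 11) is a factor with cofactor −121v^2 − 143vm + 99v − 22m^2 + 18m.
The cofactor groups again: −121v^2 − 143vm + 99v − 22m^2 + 18m = −11v(11v + 2m) + (−11m + 9)(11v + 2m); both groups contain (11v + 2m), giving −(11v + 11m − 9)(11v + 2m).

−(11v + 11m − 9)(11v + 2m)(12v + 7m + 11)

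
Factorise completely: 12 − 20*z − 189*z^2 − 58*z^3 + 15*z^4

Trying the rational-root candidates, z = −1/3 is a root, so (3*z + 1) divides it; the quotient is 5*z^3 − 21*z^2 − 56*z + 12.
Then z = −2 is a root, so (z + 2) divides it; the quotient is 5*z^2 − 31*z + 6.
The remaining quadratic factors as (z − 6)(5*z − 1).

(3*z + 1)*(5*z − 1)*(z + 2)*(z − 6)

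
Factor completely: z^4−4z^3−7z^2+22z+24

(z+1)(z+2)(z−3)(z−4)

Trying the rational-root candidates, z = −2 is a root, so (z+2) is a factor; dividing leaves z^3−6z^2+5z+12.
Next, z = −1 is a root, so (z+1) is a factor; dividing leaves z^2−7z+12.
The remaining quadratic factors as (z−4)(z−3).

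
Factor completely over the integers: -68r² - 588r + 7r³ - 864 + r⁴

(r + 2)(r + 6)(r + 8)(r - 9)

Among the possible rational roots, r = -2 is a root, giving the factor (r + 2) and quotient r³ + 5r² - 78r - 432.
Then r = -8 is a root, so (r + 8) divides it; the quotient is r² - 3r - 54.
The remaining quadratic factors as (r - 9)(r + 6).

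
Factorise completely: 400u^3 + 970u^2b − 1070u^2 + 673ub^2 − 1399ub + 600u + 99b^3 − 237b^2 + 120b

(10u + 11b − 8)(8u + 9b − 15)(5u + b)

Group: 8u(50u^2 + 65ub − 40u + 11b^2 − 8b) + (9b − 15)(50u^2 + 65ub − 40u + 11b^2 − 8b); both groups contain (50u^2 + 65ub − 40u + 11b^2 − 8b), so (8u + 9b − 15) is a factor with cofactor 50u^2 + 65ub − 40u + 11b^2 − 8b.
The cofactor groups again: 50u^2 + 65ub − 40u + 11b^2 − 8b = 10u(5u + b) + (11b − 8)(5u + b); both groups contain (5u + b), giving (10u + 11b − 8)(5u + b).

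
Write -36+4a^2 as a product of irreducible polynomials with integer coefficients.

4(a+3)(a-3)

Every term has a factor of 4. Then a^2-9 = (a)² − (3)².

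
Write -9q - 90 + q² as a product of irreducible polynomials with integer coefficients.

(q + 6)(q - 15)

Two integers with product -90 and sum -9 are 6 and -15.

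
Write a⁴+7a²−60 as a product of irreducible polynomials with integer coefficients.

Substitute u = a² to get a quadratic in u, then factor.
a²+12 is irreducible over ℤ (always positive, so no real roots).
a²−5 is irreducible over ℤ (5 is not a perfect square).

(a²+12)(a²−5)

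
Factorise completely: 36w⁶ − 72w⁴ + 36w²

Factor out 36w² first: what remains is w⁴ − 2w² + 1.
Recognize a perfect-square trinomial with the parts w² and 1.
w² − 1 is again a difference of squares: (w − 1)(w + 1).

36w²(w + 1)²(w − 1)²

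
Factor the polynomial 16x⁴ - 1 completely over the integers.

Write as (4x²)² − (1)², then factor 4x² - 1 once more.

(2x + 1)(2x - 1)(4x² + 1)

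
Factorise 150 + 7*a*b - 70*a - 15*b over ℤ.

Group as (7*a*b - 70*a) + (-15*b + 150) = 7*a*(b - 10) - 15*(b - 10).
Both groups share the factor (b - 10).

(7*a - 15)*(b - 10)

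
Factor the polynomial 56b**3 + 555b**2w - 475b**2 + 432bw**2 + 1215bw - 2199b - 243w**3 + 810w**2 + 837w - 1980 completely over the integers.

Group: 7b(8b**2 + 69bw - 85b - 27w**2 + 135w - 132) + (9w + 15)(8b**2 + 69bw - 85b - 27w**2 + 135w - 132); both groups contain (8b**2 + 69bw - 85b - 27w**2 + 135w - 132), so (7b + 9w + 15) is a factor with cofactor 8b**2 + 69bw - 85b - 27w**2 + 135w - 132.
The cofactor groups again: 8b**2 + 69bw - 85b - 27w**2 + 135w - 132 = b(8b - 3w + 11) + (9w - 12)(8b - 3w + 11); both groups contain (8b - 3w + 11), giving (b + 9w - 12)(8b - 3w + 11).

(7b + 9w + 15)(8b - 3w + 11)(b + 9w - 12)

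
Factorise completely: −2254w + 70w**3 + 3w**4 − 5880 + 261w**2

Testing divisors of the constant over divisors of the leading coefficient, w = −12 is a root, giving the factor (w + 12) and quotient 3w**3 + 34w**2 − 147w − 490.
Next, w = 5 is a root, so (w − 5) divides it; the quotient is 3w**2 + 49w + 98.
The remaining quadratic factors as (w + 14)(3w + 7).

(3w + 7)(w + 12)(w + 14)(w − 5)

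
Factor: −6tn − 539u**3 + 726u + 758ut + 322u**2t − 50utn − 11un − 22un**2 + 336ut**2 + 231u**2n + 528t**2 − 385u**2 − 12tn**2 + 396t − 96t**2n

−(7u − 2n + 11)(7u − 8t − n − 6)(11u + 6t)

Group: 7u(−77u**2 − 42ut + 22un − 121u + 12tn − 66t) + (−8t − n − 6)(−77u**2 − 42ut + 22un − 121u + 12tn − 66t); both groups contain (−77u**2 − 42ut + 22un − 121u + 12tn − 66t), so (7u − 8t − n − 6) is a factor with cofactor −77u**2 − 42ut + 22un − 121u + 12tn − 66t.
The cofactor groups again: −77u**2 − 42ut + 22un − 121u + 12tn − 66t = −11u(7u − 2n + 11) − 6t(7u − 2n + 11); both groups contain (7u − 2n + 11), giving −(11u + 6t)(7u − 2n + 11).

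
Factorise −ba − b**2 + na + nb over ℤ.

(n − b)(b + a)

Group: b(n − b) + a(n − b); both groups contain (n − b).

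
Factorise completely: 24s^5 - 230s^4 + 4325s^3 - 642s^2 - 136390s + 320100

(2s + 11)(3s - 10)(4s - 15)(s^2 - 8s + 194)

Among the possible rational roots, s = 15/4 is a root, so (4s - 15) divides it; the quotient is 6s^4 - 35s^3 + 950s^2 + 3402s - 21340.
Continuing, s = -11/2 is a root, so (2s + 11) is a factor; dividing leaves 3s^3 - 34s^2 + 662s - 1940.
Then s = 10/3 is a root, so (3s - 10) divides it; the quotient is s^2 - 8s + 194.
The quadratic s^2 - 8s + 194 has discriminant -712 < 0 and is irreducible over ℤ.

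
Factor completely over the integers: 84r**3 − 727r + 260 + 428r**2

(2r + 13)(6r − 5)(7r − 4)

Trying the rational-root candidates, r = −13/2 is a root, so (2r + 13) divides it; the quotient is 42r**2 − 59r + 20.
The remaining quadratic factors as (6r − 5)(7r − 4).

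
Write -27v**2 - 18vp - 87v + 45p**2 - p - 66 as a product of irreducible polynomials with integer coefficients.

-(9v - 9p + 11)(3v + 5p + 6)

Group: -9v(3v + 5p + 6) + (9p - 11)(3v + 5p + 6); both groups contain (3v + 5p + 6).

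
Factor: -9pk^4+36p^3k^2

Factor out 9pk^2, leaving 4p^2-k^2, which is a difference of two squares.

9k^2p(2p-k)(2p+k)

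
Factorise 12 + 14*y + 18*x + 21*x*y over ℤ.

(3*x + 2)*(7*y + 6)

Group as (21*x*y + 18*x) + (14*y + 12) = 3*x*(7*y + 6) + 2*(7*y + 6).
Both groups share the factor (7*y + 6).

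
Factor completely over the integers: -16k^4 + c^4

(c + 2k)(c - 2k)(c^2 + 4k^2)

Write as (c^2)² − (4k^2)², then factor c^2 - 4k^2 once more.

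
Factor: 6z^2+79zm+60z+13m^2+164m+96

(z+13m+8)(6z+m+12)

Group: 6z(z+13m+8) + (m+12)(z+13m+8); both groups contain (z+13m+8).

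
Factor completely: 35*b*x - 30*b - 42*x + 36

(5*b - 6)*(7*x - 6)

Group as (35*b*x - 30*b) + (-42*x + 36) = 5*b*(7*x - 6) - 6*(7*x - 6).
Both groups share the factor (7*x - 6).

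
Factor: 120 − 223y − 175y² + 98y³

Testing divisors of the constant over divisors of the leading coefficient, y = −8/7 is a root, so (7y + 8) divides it; the quotient is 14y² − 41y + 15.
The remaining quadratic factors as (2y − 5)(7y − 3).

(2y − 5)(7y + 8)(7y − 3)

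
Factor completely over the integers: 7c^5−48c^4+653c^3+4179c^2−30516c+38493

Testing divisors of the constant over divisors of the leading coefficient, c = 13/7 is a root, so (7c−13) is a factor; dividing leaves c^4−5c^3+84c^2+753c−2961.
Next, c = −7 is a root, so (c+7) divides it; the quotient is c^3−12c^2+168c−423.
Next, c = 3 is a root, so (c−3) divides it; the quotient is c^2−9c+141.
The quadratic c^2−9c+141 has discriminant −483 < 0 and is irreducible over ℤ.

(7c−13)(c+7)(c−3)(c^2−9c+141)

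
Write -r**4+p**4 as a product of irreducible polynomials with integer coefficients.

Difference of squares twice: with A = p and B = r, A⁴ − B⁴ = (A² − B²)(A² + B²), and A² − B² factors again.

(p+r)(p-r)(p**2+r**2)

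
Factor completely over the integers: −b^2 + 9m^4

Recognize a difference of squares with the parts 3m^2 and b.

(3m^2 − b)(3m^2 + b)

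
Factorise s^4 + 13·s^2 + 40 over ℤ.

Substitute u = s^2 to get a quadratic in u, then factor.
s^2 + 5 is irreducible over ℤ (always positive, so no real roots).
s^2 + 8 is irreducible over ℤ (always positive, so no real roots).

(s^2 + 5)·(s^2 + 8)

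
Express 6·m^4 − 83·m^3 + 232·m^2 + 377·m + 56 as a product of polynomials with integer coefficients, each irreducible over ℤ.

(6·m + 1)·(m + 1)·(m − 7)·(m − 8)

Testing divisors of the constant over divisors of the leading coefficient, m = −1/6 is a root, giving the factor (6·m + 1) and quotient m^3 − 14·m^2 + 41·m + 56.
Then m = 7 is a root, so (m − 7) divides it; the quotient is m^2 − 7·m − 8.
The remaining quadratic factors as (m + 1)(m − 8).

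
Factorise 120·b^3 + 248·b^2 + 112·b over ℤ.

8·b·(3·b + 2)·(5·b + 7)

Pull out the common factor 8·b, then factor the remaining trinomial.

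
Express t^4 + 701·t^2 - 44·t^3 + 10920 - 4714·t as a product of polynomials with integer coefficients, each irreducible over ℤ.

By the rational root theorem, t = 14 is a root, so (t - 14) is a factor; dividing leaves t^3 - 30·t^2 + 281·t - 780.
Continuing, t = 13 is a root, giving the factor (t - 13) and quotient t^2 - 17·t + 60.
The remaining quadratic factors as (t - 5)(t - 12).

(t - 12)·(t - 13)·(t - 14)·(t - 5)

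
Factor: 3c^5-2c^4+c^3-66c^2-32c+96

(3c+4)(c-1)(c-3)(c^2+2c+8)

Among the possible rational roots, c = 3 is a root, so (c-3) divides it; the quotient is 3c^4+7c^3+22c^2-32.
Then c = -4/3 is a root, so (3c+4) is a factor; dividing leaves c^3+c^2+6c-8.
Next, c = 1 is a root, giving the factor (c-1) and quotient c^2+2c+8.
The quadratic c^2+2c+8 has discriminant -28 < 0 and is irreducible over ℤ.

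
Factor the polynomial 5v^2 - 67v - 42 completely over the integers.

Need a pair with product 5·(-42) = -210 and sum -67: that's -70 and 3.
Split the middle term: 5v^2 - 70v + 3v - 42 = 5v(v - 14) + 3(v - 14).

(5v + 3)(v - 14)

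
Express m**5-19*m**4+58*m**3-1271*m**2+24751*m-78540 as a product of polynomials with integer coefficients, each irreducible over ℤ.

Testing divisors of the constant over divisors of the leading coefficient, m = 15 is a root, so (m-15) is a factor; dividing leaves m**4-4*m**3-2*m**2-1301*m+5236.
Continuing, m = 4 is a root, giving the factor (m-4) and quotient m**3-2*m-1309.
Next, m = 11 is a root, so (m-11) divides it; the quotient is m**2+11*m+119.
The quadratic m**2+11*m+119 has discriminant -355 < 0 and is irreducible over ℤ.

(m-11)*(m-15)*(m-4)*(m**2+11*m+119)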